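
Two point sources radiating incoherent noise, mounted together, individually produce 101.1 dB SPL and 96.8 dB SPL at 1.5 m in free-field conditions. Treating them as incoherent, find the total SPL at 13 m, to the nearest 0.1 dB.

Combined at 1.5 m: 10·log₁₀(10^(101.1/10)+10^(96.8/10)) = 102.47 dB SPL.
Then apply −20·log₁₀(13/1.5) = -18.76 dB → 83.7 dB SPL.

83.7 dB SPL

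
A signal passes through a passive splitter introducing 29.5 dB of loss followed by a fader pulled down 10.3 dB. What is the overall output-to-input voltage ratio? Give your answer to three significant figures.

0.0102

Net gain = (−29.5) + (−10.3) = -39.8 dB.
Voltage ratio = 10^(-39.8/20) = 0.0102.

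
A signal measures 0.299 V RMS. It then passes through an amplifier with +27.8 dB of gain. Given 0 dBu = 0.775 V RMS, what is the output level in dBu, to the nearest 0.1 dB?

+19.5 dBu

Input level: 20·log₁₀(0.299/0.775) = -8.27 dBu.
Output: -8.27 + 27.8 = +19.5 dBu.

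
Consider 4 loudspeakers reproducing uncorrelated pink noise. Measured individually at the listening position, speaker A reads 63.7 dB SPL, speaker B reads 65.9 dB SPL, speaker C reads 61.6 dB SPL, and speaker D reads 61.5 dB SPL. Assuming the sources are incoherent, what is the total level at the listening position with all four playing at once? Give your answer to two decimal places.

Uncorrelated sources add in intensity (power), not in dB.
L_total = 10·log₁₀(10^(63.7/10) + 10^(65.9/10) + 10^(61.6/10) + 10^(61.5/10)) = 10·log₁₀(9093000) = 69.59 dB SPL.

69.59 dB SPL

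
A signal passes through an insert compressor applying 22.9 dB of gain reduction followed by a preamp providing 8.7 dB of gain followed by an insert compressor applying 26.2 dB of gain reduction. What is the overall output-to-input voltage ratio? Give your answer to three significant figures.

Net gain = (−22.9) + 8.7 + (−26.2) = -40.4 dB.
Voltage ratio = 10^(-40.4/20) = 0.00955.

0.00955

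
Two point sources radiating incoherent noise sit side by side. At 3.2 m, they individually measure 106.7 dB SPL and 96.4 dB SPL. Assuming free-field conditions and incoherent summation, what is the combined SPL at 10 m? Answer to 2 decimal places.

97.19 dB SPL

Combined at 3.2 m: 10·log₁₀(10^(106.7/10)+10^(96.4/10)) = 107.087 dB SPL.
Then apply −20·log₁₀(10/3.2) = -9.897 dB → 97.19 dB SPL.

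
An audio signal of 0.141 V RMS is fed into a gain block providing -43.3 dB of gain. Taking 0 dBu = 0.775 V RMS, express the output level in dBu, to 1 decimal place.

Input level: 20·log₁₀(0.141/0.775) = -14.80 dBu.
Output: -14.80 − 43.3 = -58.1 dBu.

-58.1 dBu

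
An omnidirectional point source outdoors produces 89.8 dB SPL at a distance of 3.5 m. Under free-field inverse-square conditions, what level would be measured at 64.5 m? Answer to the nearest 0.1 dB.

64.5 dB SPL

Inverse-square spreading gives ΔL = −20·log₁₀(d₂/d₁).
ΔL = −20·log₁₀(64.5/3.5) = -25.31 dB, so L₂ = 89.8 + (-25.31) = 64.5 dB SPL.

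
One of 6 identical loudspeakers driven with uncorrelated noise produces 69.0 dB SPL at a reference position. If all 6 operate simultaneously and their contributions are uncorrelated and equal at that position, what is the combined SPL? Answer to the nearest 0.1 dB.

76.8 dB SPL

6 equal incoherent sources raise the level by 10·log₁₀(6) = 7.78 dB.
L_total = 69.0 + 7.78 = 76.8 dB SPL.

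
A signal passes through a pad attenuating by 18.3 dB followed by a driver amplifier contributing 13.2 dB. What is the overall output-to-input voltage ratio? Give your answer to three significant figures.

Net gain = (−18.3) + 13.2 = -5.1 dB.
Voltage ratio = 10^(-5.1/20) = 0.556.

0.556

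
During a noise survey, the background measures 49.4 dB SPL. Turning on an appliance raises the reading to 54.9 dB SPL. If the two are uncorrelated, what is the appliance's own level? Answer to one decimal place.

53.5 dB SPL

Background correction is a power subtraction:
L_src = 10·log₁₀(10^(54.9/10) − 10^(49.4/10)) = 10·log₁₀(221900) = 53.5 dB SPL.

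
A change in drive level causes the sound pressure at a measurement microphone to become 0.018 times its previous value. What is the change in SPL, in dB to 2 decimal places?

Sound pressure is an amplitude quantity: ΔL = 20·log₁₀(p₂/p₁).
20·log₁₀(0.018) = -34.89 dB.

-34.89 dB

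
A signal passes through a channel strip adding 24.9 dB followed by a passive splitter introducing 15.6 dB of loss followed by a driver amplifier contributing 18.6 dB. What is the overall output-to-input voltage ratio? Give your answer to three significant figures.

Net gain = 24.9 + (−15.6) + 18.6 = 27.9 dB.
Voltage ratio = 10^(27.9/20) = 24.8.

24.8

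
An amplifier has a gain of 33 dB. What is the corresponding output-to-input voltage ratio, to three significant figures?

44.7

Voltage ratio = 10^(dB/20).
10^(33/20) = 10^(1.650) = 44.7.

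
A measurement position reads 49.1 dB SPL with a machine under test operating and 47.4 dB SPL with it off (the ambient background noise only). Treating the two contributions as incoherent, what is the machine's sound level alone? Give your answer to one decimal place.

Remove the background by subtracting linear intensities:
L_src = 10·log₁₀(10^(49.1/10) − 10^(47.4/10)) = 10·log₁₀(26330) = 44.2 dB SPL.

44.2 dB SPL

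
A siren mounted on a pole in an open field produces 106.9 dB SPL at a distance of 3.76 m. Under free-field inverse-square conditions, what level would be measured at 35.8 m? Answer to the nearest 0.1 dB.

87.3 dB SPL

Inverse-square spreading gives ΔL = −20·log₁₀(d₂/d₁).
ΔL = −20·log₁₀(35.8/3.76) = -19.57 dB, so L₂ = 106.9 + (-19.57) = 87.3 dB SPL.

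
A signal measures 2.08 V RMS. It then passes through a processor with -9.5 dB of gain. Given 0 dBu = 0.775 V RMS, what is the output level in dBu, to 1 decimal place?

Input level: 20·log₁₀(2.08/0.775) = 8.58 dBu.
Output: 8.58 − 9.5 = -0.9 dBu.

-0.9 dBu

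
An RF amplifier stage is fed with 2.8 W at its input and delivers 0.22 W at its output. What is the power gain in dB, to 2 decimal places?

-11.05 dB

Power ratio → dB uses the 10·log₁₀ form:
10·log₁₀(0.22/2.8) = 10·log₁₀(0.07857) = -11.05 dB.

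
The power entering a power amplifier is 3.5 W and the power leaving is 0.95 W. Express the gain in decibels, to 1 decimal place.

For a power ratio, dB = 10·log₁₀(P₂/P₁).
10·log₁₀(0.95/3.5) = 10·log₁₀(0.2714) = -5.7 dB.

-5.7 dB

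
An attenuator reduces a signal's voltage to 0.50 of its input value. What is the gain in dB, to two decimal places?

Voltage ratio → dB uses the 20·log₁₀ form:
20·log₁₀(0.50) = -6.02 dB.

-6.02 dB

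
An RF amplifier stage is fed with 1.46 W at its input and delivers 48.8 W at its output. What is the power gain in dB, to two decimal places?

15.24 dB

Power is a power quantity, so gain = 10·log₁₀(P_out/P_in).
10·log₁₀(48.8/1.46) = 10·log₁₀(33.42) = 15.24 dB.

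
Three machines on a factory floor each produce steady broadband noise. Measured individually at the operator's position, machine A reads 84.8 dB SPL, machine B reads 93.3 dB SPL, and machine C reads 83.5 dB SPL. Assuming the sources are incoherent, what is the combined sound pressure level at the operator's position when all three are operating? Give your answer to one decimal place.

Add the sources as powers (linear), then convert back to dB:
L_total = 10·log₁₀(10^(84.8/10) + 10^(93.3/10) + 10^(83.5/10)) = 10·log₁₀(2664000000) = 94.3 dB SPL.

94.3 dB SPL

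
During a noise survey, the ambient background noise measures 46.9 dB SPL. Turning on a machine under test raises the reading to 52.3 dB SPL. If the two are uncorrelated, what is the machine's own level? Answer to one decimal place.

50.8 dB SPL

Remove the background by subtracting linear intensities:
L_src = 10·log₁₀(10^(52.3/10) − 10^(46.9/10)) = 10·log₁₀(120800) = 50.8 dB SPL.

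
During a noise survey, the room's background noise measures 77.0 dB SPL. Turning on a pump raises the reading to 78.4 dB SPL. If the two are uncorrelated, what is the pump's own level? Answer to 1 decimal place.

72.8 dB SPL

Remove the background by subtracting linear intensities:
L_src = 10·log₁₀(10^(78.4/10) − 10^(77.0/10)) = 10·log₁₀(19060000) = 72.8 dB SPL.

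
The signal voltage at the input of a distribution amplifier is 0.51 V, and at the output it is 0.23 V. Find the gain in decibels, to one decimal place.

Voltage is an amplitude quantity, so gain = 20·log₁₀(V_out/V_in).
20·log₁₀(0.23/0.51) = 20·log₁₀(0.4510) = -6.9 dB.

-6.9 dB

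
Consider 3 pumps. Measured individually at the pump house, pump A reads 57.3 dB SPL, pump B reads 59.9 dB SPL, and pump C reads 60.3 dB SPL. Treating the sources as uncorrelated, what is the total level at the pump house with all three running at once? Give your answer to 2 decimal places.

64.13 dB SPL

Incoherent sources sum as intensities:
L_total = 10·log₁₀(10^(57.3/10) + 10^(59.9/10) + 10^(60.3/10)) = 10·log₁₀(2586000) = 64.13 dB SPL.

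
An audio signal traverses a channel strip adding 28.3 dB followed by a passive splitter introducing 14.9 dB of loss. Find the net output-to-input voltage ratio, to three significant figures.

4.68

Net gain = 28.3 + (−14.9) = 13.4 dB.
Voltage ratio = 10^(13.4/20) = 4.68.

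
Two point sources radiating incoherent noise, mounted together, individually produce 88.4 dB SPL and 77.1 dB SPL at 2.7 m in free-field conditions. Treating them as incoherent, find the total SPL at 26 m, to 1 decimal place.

69.0 dB SPL

Combined at 2.7 m: 10·log₁₀(10^(88.4/10)+10^(77.1/10)) = 88.71 dB SPL.
Then apply −20·log₁₀(26/2.7) = -19.67 dB → 69.0 dB SPL.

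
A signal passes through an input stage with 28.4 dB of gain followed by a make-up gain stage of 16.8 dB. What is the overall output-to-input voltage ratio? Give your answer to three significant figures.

182

Net gain = 28.4 + 16.8 = 45.2 dB.
Voltage ratio = 10^(45.2/20) = 182.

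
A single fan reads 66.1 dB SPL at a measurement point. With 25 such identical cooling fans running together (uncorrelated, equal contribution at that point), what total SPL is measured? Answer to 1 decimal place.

80.1 dB SPL

25 equal incoherent sources raise the level by 10·log₁₀(25) = 13.98 dB.
L_total = 66.1 + 13.98 = 80.1 dB SPL.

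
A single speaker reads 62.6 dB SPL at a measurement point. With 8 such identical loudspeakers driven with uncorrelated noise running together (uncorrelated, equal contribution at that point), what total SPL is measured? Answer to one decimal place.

71.6 dB SPL

8 equal incoherent sources raise the level by 10·log₁₀(8) = 9.03 dB.
L_total = 62.6 + 9.03 = 71.6 dB SPL.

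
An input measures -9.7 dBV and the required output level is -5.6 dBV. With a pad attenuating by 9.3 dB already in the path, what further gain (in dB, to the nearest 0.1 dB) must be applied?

13.4 dB

The required make-up gain is the shortfall in the dB sum.
G = -5.6 − (-9.7) + 9.3 = 13.4 dB.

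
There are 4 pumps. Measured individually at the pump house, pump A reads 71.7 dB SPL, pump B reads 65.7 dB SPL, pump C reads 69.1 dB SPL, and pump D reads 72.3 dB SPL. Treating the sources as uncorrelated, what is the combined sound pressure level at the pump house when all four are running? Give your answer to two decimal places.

Add the sources as powers (linear), then convert back to dB:
L_total = 10·log₁₀(10^(71.7/10) + 10^(65.7/10) + 10^(69.1/10) + 10^(72.3/10)) = 10·log₁₀(43620000) = 76.40 dB SPL.

76.40 dB SPL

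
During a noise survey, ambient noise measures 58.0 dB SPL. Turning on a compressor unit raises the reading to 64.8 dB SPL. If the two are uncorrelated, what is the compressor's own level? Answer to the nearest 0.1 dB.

Remove the background by subtracting linear intensities:
L_src = 10·log₁₀(10^(64.8/10) − 10^(58.0/10)) = 10·log₁₀(2389000) = 63.8 dB SPL.

63.8 dB SPL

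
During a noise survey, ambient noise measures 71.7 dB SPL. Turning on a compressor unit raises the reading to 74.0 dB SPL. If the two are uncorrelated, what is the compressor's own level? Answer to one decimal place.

Remove the background by subtracting linear intensities:
L_src = 10·log₁₀(10^(74.0/10) − 10^(71.7/10)) = 10·log₁₀(10330000) = 70.1 dB SPL.

70.1 dB SPL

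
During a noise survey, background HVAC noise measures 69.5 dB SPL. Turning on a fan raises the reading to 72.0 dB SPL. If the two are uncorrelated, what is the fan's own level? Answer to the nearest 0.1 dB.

Background correction is a power subtraction:
L_src = 10·log₁₀(10^(72.0/10) − 10^(69.5/10)) = 10·log₁₀(6936000) = 68.4 dB SPL.

68.4 dB SPL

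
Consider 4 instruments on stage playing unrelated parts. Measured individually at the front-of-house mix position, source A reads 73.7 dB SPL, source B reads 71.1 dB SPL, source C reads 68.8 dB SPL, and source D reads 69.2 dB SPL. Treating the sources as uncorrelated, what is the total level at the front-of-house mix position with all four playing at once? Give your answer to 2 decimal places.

77.18 dB SPL

Uncorrelated sources add in intensity (power), not in dB.
L_total = 10·log₁₀(10^(73.7/10) + 10^(71.1/10) + 10^(68.8/10) + 10^(69.2/10)) = 10·log₁₀(52230000) = 77.18 dB SPL.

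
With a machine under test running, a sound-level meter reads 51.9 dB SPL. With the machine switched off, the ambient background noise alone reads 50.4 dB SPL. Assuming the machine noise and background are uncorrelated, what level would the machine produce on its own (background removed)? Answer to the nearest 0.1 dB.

Remove the background by subtracting linear intensities:
L_src = 10·log₁₀(10^(51.9/10) − 10^(50.4/10)) = 10·log₁₀(45230) = 46.6 dB SPL.

46.6 dB SPL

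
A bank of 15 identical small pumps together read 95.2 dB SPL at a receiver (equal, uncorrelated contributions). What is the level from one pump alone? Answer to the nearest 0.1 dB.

15 equal incoherent sources add 10·log₁₀(15) = 11.76 dB over one source.
L_one = 95.2 − 11.76 = 83.4 dB SPL.

83.4 dB SPL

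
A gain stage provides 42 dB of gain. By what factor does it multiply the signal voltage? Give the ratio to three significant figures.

126

Voltage ratio = 10^(dB/20).
10^(42/20) = 10^(2.100) = 126.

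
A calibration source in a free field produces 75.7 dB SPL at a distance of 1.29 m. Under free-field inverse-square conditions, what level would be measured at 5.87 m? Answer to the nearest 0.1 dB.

Free-field point source: level drops by 20·log₁₀ of the distance ratio.
ΔL = −20·log₁₀(5.87/1.29) = -13.16 dB, so L₂ = 75.7 + (-13.16) = 62.5 dB SPL.

62.5 dB SPL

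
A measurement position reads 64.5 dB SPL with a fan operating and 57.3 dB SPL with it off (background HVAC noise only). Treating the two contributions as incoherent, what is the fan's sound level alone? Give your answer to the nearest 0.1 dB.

63.6 dB SPL

Background correction is a power subtraction:
L_src = 10·log₁₀(10^(64.5/10) − 10^(57.3/10)) = 10·log₁₀(2281000) = 63.6 dB SPL.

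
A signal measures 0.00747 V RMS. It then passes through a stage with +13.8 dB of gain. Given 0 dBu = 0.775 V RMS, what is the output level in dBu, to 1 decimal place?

Input level: 20·log₁₀(0.00747/0.775) = -40.32 dBu.
Output: -40.32 + 13.8 = -26.5 dBu.

-26.5 dBu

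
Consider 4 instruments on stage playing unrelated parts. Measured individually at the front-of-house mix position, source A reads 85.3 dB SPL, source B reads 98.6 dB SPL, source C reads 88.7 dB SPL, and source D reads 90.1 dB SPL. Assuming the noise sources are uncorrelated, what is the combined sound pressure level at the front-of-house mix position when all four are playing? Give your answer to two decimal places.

99.71 dB SPL

Uncorrelated sources add in intensity (power), not in dB.
L_total = 10·log₁₀(10^(85.3/10) + 10^(98.6/10) + 10^(88.7/10) + 10^(90.1/10)) = 10·log₁₀(9348000000) = 99.71 dB SPL.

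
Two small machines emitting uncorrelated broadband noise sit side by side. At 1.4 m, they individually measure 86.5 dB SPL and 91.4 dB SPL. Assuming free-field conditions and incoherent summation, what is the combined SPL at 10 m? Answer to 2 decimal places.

Combined at 1.4 m: 10·log₁₀(10^(86.5/10)+10^(91.4/10)) = 92.618 dB SPL.
Then apply −20·log₁₀(10/1.4) = -17.077 dB → 75.54 dB SPL.

75.54 dB SPL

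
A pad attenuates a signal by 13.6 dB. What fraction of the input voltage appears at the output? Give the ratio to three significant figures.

Voltage ratio = 10^(dB/20).
10^(-13.6/20) = 10^(-0.6800) = 0.209.

0.209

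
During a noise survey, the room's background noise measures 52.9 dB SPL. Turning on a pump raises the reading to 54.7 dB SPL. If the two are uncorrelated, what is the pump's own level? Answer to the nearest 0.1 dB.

50.0 dB SPL

Subtract intensities: L_src = 10·log₁₀(10^(L_total/10) − 10^(L_bg/10)).
L_src = 10·log₁₀(10^(54.7/10) − 10^(52.9/10)) = 10·log₁₀(100100) = 50.0 dB SPL.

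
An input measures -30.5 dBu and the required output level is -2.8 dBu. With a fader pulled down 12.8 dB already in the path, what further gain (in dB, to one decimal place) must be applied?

40.5 dB

The required make-up gain is the shortfall in the dB sum.
G = -2.8 − (-30.5) + 12.8 = 40.5 dB.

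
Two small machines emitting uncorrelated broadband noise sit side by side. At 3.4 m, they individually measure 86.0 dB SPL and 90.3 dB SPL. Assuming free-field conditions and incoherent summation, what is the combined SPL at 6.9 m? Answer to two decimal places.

85.52 dB SPL

Combined at 3.4 m: 10·log₁₀(10^(86.0/10)+10^(90.3/10)) = 91.672 dB SPL.
Then apply −20·log₁₀(6.9/3.4) = -6.147 dB → 85.52 dB SPL.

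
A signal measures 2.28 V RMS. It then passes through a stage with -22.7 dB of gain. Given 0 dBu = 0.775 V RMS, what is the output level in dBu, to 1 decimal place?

Input level: 20·log₁₀(2.28/0.775) = 9.37 dBu.
Output: 9.37 − 22.7 = -13.3 dBu.

-13.3 dBu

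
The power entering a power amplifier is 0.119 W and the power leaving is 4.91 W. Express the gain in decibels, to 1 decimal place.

Power ratio → dB uses the 10·log₁₀ form:
10·log₁₀(4.91/0.119) = 10·log₁₀(41.26) = 16.2 dB.

16.2 dB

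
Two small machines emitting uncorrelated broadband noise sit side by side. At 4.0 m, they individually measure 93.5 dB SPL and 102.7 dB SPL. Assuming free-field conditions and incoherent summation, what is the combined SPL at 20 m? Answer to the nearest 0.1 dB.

Combined at 4.0 m: 10·log₁₀(10^(93.5/10)+10^(102.7/10)) = 103.19 dB SPL.
Then apply −20·log₁₀(20/4.0) = -13.98 dB → 89.2 dB SPL.

89.2 dB SPL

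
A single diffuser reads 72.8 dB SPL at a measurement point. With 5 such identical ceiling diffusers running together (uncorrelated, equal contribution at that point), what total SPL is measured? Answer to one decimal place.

5 equal incoherent sources raise the level by 10·log₁₀(5) = 6.99 dB.
L_total = 72.8 + 6.99 = 79.8 dB SPL.

79.8 dB SPL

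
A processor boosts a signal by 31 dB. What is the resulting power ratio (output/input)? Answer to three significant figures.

Power ratio = 10^(dB/10).
10^(31/10) = 10^(3.100) = 1260.

1260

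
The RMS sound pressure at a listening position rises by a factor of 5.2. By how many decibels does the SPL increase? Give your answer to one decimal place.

SPL change from a pressure ratio uses the 20·log₁₀ form:
20·log₁₀(5.2) = 14.3 dB.

14.3 dB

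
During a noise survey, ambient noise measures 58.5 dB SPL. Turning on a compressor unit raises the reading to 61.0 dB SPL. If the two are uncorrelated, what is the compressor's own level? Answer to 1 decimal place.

Subtract intensities: L_src = 10·log₁₀(10^(L_total/10) − 10^(L_bg/10)).
L_src = 10·log₁₀(10^(61.0/10) − 10^(58.5/10)) = 10·log₁₀(551000) = 57.4 dB SPL.

57.4 dB SPL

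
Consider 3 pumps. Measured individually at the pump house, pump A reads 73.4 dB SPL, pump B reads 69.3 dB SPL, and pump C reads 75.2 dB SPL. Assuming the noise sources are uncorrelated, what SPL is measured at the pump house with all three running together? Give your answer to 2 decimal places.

78.03 dB SPL

Uncorrelated sources add in intensity (power), not in dB.
L_total = 10·log₁₀(10^(73.4/10) + 10^(69.3/10) + 10^(75.2/10)) = 10·log₁₀(63500000) = 78.03 dB SPL.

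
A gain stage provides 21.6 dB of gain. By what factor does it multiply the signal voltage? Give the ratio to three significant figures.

Voltage ratio = 10^(dB/20).
10^(21.6/20) = 10^(1.080) = 12.0.

12.0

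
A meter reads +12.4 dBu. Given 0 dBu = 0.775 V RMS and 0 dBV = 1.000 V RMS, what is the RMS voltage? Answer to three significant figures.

3.23 V

V = 0.775 V × 10^(+12.4/20).
= 0.775 × 4.169 = 3.23 V.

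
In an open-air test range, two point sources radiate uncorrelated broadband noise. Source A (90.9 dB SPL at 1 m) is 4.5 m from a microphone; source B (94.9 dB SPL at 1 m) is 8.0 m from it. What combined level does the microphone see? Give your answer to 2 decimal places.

At the listener: L_A = 90.9 − 20·log₁₀(4.5) = 77.836 dB; L_B = 94.9 − 20·log₁₀(8.0) = 76.838 dB.
Combined: 10·log₁₀(10^(77.836/10)+10^(76.838/10)) = 80.38 dB SPL.

80.38 dB SPL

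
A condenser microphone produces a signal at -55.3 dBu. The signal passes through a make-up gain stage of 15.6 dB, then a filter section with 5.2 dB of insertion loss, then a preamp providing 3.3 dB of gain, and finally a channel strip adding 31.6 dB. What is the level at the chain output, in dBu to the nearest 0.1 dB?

-10.0 dBu

Gain stages sum in dB:
-55.3 + 15.6 − 5.2 + 3.3 + 31.6 = -10.0 dBu.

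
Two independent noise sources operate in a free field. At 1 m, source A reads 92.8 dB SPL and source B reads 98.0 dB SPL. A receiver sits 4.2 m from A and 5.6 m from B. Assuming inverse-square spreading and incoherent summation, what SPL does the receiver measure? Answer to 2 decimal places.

At the listener: L_A = 92.8 − 20·log₁₀(4.2) = 80.335 dB; L_B = 98.0 − 20·log₁₀(5.6) = 83.036 dB.
Combined: 10·log₁₀(10^(80.335/10)+10^(83.036/10)) = 84.90 dB SPL.

84.90 dB SPL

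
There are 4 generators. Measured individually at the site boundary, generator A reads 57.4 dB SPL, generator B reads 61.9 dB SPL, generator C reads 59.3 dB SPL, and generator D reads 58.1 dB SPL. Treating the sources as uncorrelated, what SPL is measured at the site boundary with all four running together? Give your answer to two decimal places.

Uncorrelated sources add in intensity (power), not in dB.
L_total = 10·log₁₀(10^(57.4/10) + 10^(61.9/10) + 10^(59.3/10) + 10^(58.1/10)) = 10·log₁₀(3595000) = 65.56 dB SPL.

65.56 dB SPL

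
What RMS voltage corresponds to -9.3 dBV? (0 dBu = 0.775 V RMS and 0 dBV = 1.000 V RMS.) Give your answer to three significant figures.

V = 1.000 V × 10^(-9.3/20).
= 1.000 × 0.3428 = 0.343 V.

0.343 V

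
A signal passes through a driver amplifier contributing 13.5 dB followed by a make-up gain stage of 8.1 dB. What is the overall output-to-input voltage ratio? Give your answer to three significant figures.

Net gain = 13.5 + 8.1 = 21.6 dB.
Voltage ratio = 10^(21.6/20) = 12.0.

12.0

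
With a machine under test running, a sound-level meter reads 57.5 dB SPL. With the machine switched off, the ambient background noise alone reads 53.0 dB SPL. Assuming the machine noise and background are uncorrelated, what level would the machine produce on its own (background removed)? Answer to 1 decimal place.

55.6 dB SPL

Subtract intensities: L_src = 10·log₁₀(10^(L_total/10) − 10^(L_bg/10)).
L_src = 10·log₁₀(10^(57.5/10) − 10^(53.0/10)) = 10·log₁₀(362800) = 55.6 dB SPL.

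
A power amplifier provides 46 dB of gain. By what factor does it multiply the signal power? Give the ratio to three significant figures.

39800

Power ratio = 10^(dB/10).
10^(46/10) = 10^(4.600) = 39800.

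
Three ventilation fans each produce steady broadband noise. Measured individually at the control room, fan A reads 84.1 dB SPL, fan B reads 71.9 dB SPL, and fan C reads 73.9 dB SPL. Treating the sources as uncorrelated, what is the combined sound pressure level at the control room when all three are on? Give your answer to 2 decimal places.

Add the sources as powers (linear), then convert back to dB:
L_total = 10·log₁₀(10^(84.1/10) + 10^(71.9/10) + 10^(73.9/10)) = 10·log₁₀(297100000) = 84.73 dB SPL.

84.73 dB SPL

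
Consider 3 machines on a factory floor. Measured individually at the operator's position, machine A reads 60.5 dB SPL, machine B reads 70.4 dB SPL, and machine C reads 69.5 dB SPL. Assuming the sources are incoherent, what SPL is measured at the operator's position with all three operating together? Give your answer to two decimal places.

73.22 dB SPL

Incoherent sources sum as intensities:
L_total = 10·log₁₀(10^(60.5/10) + 10^(70.4/10) + 10^(69.5/10)) = 10·log₁₀(21000000) = 73.22 dB SPL.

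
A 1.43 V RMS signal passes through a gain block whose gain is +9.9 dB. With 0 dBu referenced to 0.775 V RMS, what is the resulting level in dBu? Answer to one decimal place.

+15.2 dBu

Input level: 20·log₁₀(1.43/0.775) = 5.32 dBu.
Output: 5.32 + 9.9 = +15.2 dBu.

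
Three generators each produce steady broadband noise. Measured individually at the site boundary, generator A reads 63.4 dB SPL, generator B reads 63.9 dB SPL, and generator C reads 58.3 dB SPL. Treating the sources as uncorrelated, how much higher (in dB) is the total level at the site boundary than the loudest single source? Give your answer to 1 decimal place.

Add the sources as powers (linear), then convert back to dB:
L_total = 10·log₁₀(10^(63.4/10) + 10^(63.9/10) + 10^(58.3/10)) = 67.26 dB SPL.
Excess over the loudest (63.9 dB): 67.26 − 63.9 = 3.4 dB.

3.4 dB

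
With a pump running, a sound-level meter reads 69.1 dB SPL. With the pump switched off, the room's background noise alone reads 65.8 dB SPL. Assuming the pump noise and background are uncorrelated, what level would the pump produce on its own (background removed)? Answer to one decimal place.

66.4 dB SPL

Subtract intensities: L_src = 10·log₁₀(10^(L_total/10) − 10^(L_bg/10)).
L_src = 10·log₁₀(10^(69.1/10) − 10^(65.8/10)) = 10·log₁₀(4326000) = 66.4 dB SPL.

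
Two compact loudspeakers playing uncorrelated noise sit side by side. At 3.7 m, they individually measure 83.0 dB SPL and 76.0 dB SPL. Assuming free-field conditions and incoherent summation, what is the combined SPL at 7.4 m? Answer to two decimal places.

77.77 dB SPL

Combined at 3.7 m: 10·log₁₀(10^(83.0/10)+10^(76.0/10)) = 83.790 dB SPL.
Then apply −20·log₁₀(7.4/3.7) = -6.021 dB → 77.77 dB SPL.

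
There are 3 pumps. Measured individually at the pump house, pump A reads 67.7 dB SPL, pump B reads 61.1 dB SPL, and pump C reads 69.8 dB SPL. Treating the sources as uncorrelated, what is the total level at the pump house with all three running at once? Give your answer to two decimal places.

72.23 dB SPL

Incoherent sources sum as intensities:
L_total = 10·log₁₀(10^(67.7/10) + 10^(61.1/10) + 10^(69.8/10)) = 10·log₁₀(16730000) = 72.23 dB SPL.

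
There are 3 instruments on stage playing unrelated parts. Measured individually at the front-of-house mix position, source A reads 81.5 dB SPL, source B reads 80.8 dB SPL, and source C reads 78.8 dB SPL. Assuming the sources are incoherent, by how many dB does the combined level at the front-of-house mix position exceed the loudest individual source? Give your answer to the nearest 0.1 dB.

3.8 dB

Incoherent sources sum as intensities:
L_total = 10·log₁₀(10^(81.5/10) + 10^(80.8/10) + 10^(78.8/10)) = 85.28 dB SPL.
Excess over the loudest (81.5 dB): 85.28 − 81.5 = 3.8 dB.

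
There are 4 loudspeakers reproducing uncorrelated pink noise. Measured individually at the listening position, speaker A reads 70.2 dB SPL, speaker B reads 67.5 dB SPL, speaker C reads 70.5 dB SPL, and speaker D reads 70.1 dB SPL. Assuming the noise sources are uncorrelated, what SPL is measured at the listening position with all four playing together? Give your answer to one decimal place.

75.7 dB SPL

Uncorrelated sources add in intensity (power), not in dB.
L_total = 10·log₁₀(10^(70.2/10) + 10^(67.5/10) + 10^(70.5/10) + 10^(70.1/10)) = 10·log₁₀(37550000) = 75.7 dB SPL.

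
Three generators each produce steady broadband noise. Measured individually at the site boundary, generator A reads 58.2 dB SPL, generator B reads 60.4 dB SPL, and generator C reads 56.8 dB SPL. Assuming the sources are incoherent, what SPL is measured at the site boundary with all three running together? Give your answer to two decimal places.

63.49 dB SPL

Uncorrelated sources add in intensity (power), not in dB.
L_total = 10·log₁₀(10^(58.2/10) + 10^(60.4/10) + 10^(56.8/10)) = 10·log₁₀(2236000) = 63.49 dB SPL.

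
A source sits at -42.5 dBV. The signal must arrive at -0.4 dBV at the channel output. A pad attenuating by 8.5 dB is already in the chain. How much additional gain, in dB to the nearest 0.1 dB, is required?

The required make-up gain is the shortfall in the dB sum.
G = -0.4 − (-42.5) + 8.5 = 50.6 dB.

50.6 dB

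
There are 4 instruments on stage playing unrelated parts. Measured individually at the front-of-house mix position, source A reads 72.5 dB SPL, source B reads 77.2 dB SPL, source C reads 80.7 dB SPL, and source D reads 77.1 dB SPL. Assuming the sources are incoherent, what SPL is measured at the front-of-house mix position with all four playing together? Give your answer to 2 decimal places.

Add the sources as powers (linear), then convert back to dB:
L_total = 10·log₁₀(10^(72.5/10) + 10^(77.2/10) + 10^(80.7/10) + 10^(77.1/10)) = 10·log₁₀(239000000) = 83.78 dB SPL.

83.78 dB SPL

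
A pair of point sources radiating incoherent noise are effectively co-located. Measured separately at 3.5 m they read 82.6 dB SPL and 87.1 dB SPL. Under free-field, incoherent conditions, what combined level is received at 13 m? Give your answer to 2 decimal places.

77.02 dB SPL

Combined at 3.5 m: 10·log₁₀(10^(82.6/10)+10^(87.1/10)) = 88.419 dB SPL.
Then apply −20·log₁₀(13/3.5) = -11.398 dB → 77.02 dB SPL.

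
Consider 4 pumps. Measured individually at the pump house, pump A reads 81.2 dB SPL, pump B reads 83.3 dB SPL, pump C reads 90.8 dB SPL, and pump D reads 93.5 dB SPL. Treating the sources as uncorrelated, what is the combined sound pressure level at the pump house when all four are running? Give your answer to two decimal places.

Incoherent sources sum as intensities:
L_total = 10·log₁₀(10^(81.2/10) + 10^(83.3/10) + 10^(90.8/10) + 10^(93.5/10)) = 10·log₁₀(3787000000) = 95.78 dB SPL.

95.78 dB SPL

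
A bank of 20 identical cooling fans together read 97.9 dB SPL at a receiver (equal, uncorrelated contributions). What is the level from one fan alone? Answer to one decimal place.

20 equal incoherent sources add 10·log₁₀(20) = 13.01 dB over one source.
L_one = 97.9 − 13.01 = 84.9 dB SPL.

84.9 dB SPL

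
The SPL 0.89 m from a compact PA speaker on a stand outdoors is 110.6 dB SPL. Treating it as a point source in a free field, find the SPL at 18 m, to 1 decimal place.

Inverse-square spreading gives ΔL = −20·log₁₀(d₂/d₁).
ΔL = −20·log₁₀(18/0.89) = -26.12 dB, so L₂ = 110.6 + (-26.12) = 84.5 dB SPL.

84.5 dB SPL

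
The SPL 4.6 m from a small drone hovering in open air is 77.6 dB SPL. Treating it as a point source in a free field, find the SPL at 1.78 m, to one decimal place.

85.8 dB SPL

For a point source in a free field, ΔL = −20·log₁₀(d₂/d₁).
ΔL = −20·log₁₀(1.78/4.6) = 8.25 dB, so L₂ = 77.6 + (8.25) = 85.8 dB SPL.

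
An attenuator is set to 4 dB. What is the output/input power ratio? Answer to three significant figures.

0.398

Power ratio = 10^(dB/10).
10^(-4/10) = 10^(-0.4000) = 0.398.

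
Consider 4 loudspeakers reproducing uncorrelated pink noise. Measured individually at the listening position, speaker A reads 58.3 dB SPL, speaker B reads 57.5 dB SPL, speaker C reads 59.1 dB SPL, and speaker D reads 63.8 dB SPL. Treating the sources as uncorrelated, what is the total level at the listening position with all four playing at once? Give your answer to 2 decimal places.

Uncorrelated sources add in intensity (power), not in dB.
L_total = 10·log₁₀(10^(58.3/10) + 10^(57.5/10) + 10^(59.1/10) + 10^(63.8/10)) = 10·log₁₀(4450000) = 66.48 dB SPL.

66.48 dB SPL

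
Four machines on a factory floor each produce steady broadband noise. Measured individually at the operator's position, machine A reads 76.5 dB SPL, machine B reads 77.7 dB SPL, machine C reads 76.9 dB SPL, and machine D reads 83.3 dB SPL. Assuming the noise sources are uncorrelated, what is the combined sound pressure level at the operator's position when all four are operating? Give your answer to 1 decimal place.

85.6 dB SPL

Uncorrelated sources add in intensity (power), not in dB.
L_total = 10·log₁₀(10^(76.5/10) + 10^(77.7/10) + 10^(76.9/10) + 10^(83.3/10)) = 10·log₁₀(366300000) = 85.6 dB SPL.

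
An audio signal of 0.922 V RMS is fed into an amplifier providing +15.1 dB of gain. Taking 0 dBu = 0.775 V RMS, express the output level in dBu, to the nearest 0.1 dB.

+16.6 dBu

Input level: 20·log₁₀(0.922/0.775) = 1.51 dBu.
Output: 1.51 + 15.1 = +16.6 dBu.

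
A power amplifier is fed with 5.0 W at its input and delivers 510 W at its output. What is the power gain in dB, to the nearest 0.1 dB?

Power ratio → dB uses the 10·log₁₀ form:
10·log₁₀(510/5.0) = 10·log₁₀(102.0) = 20.1 dB.

20.1 dB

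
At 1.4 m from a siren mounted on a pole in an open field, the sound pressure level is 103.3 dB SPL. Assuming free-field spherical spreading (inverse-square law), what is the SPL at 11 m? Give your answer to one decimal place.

85.4 dB SPL

Free-field point source: level drops by 20·log₁₀ of the distance ratio.
ΔL = −20·log₁₀(11/1.4) = -17.91 dB, so L₂ = 103.3 + (-17.91) = 85.4 dB SPL.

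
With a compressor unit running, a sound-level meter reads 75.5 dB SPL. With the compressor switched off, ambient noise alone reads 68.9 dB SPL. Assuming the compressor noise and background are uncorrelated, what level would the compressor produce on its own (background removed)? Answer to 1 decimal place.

74.4 dB SPL

Background correction is a power subtraction:
L_src = 10·log₁₀(10^(75.5/10) − 10^(68.9/10)) = 10·log₁₀(27720000) = 74.4 dB SPL.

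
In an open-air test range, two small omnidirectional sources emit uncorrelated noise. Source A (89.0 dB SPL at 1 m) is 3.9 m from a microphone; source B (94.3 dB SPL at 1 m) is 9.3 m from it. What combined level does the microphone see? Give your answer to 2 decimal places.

At the listener: L_A = 89.0 − 20·log₁₀(3.9) = 77.179 dB; L_B = 94.3 − 20·log₁₀(9.3) = 74.930 dB.
Combined: 10·log₁₀(10^(77.179/10)+10^(74.930/10)) = 79.21 dB SPL.

79.21 dB SPL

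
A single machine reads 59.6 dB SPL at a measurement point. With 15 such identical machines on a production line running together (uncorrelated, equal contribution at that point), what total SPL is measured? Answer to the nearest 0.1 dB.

15 equal incoherent sources raise the level by 10·log₁₀(15) = 11.76 dB.
L_total = 59.6 + 11.76 = 71.4 dB SPL.

71.4 dB SPL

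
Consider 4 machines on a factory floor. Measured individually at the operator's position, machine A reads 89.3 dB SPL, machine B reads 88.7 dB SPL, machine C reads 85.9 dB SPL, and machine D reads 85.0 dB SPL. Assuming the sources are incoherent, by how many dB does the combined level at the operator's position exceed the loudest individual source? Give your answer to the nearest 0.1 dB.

4.3 dB

Uncorrelated sources add in intensity (power), not in dB.
L_total = 10·log₁₀(10^(89.3/10) + 10^(88.7/10) + 10^(85.9/10) + 10^(85.0/10)) = 93.61 dB SPL.
Excess over the loudest (89.3 dB): 93.61 − 89.3 = 4.3 dB.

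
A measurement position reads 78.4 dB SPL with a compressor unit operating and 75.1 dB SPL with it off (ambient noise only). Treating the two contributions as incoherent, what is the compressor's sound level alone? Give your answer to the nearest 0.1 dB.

Background correction is a power subtraction:
L_src = 10·log₁₀(10^(78.4/10) − 10^(75.1/10)) = 10·log₁₀(36820000) = 75.7 dB SPL.

75.7 dB SPL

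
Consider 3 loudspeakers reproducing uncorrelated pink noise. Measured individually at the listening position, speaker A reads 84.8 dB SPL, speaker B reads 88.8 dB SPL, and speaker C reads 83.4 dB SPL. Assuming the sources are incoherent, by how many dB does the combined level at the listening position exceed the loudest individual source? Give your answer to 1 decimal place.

Uncorrelated sources add in intensity (power), not in dB.
L_total = 10·log₁₀(10^(84.8/10) + 10^(88.8/10) + 10^(83.4/10)) = 91.07 dB SPL.
Excess over the loudest (88.8 dB): 91.07 − 88.8 = 2.3 dB.

2.3 dB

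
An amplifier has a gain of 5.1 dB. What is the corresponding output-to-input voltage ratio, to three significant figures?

1.80

Voltage ratio = 10^(dB/20).
10^(5.1/20) = 10^(0.2550) = 1.80.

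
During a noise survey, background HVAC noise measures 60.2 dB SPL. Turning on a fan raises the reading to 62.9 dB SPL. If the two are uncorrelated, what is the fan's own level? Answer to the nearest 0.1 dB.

Remove the background by subtracting linear intensities:
L_src = 10·log₁₀(10^(62.9/10) − 10^(60.2/10)) = 10·log₁₀(902700) = 59.6 dB SPL.

59.6 dB SPL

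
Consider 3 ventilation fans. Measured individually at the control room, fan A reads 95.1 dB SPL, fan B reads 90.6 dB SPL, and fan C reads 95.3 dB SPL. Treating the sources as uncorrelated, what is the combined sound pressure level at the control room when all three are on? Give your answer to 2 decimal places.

Add the sources as powers (linear), then convert back to dB:
L_total = 10·log₁₀(10^(95.1/10) + 10^(90.6/10) + 10^(95.3/10)) = 10·log₁₀(7773000000) = 98.91 dB SPL.

98.91 dB SPL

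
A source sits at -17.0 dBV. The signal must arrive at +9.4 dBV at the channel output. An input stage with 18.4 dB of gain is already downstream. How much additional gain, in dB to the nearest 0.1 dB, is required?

8.0 dB

The required make-up gain is the shortfall in the dB sum.
G = +9.4 − (-17.0) − 18.4 = 8.0 dB.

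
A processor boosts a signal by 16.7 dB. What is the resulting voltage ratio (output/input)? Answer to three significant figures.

6.84

Voltage ratio = 10^(dB/20).
10^(16.7/20) = 10^(0.8350) = 6.84.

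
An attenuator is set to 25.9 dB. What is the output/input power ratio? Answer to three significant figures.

0.00257

Power ratio = 10^(dB/10).
10^(-25.9/10) = 10^(-2.590) = 0.00257.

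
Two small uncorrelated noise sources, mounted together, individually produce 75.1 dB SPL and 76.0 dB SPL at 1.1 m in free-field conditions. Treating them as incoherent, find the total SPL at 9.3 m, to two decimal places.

Combined at 1.1 m: 10·log₁₀(10^(75.1/10)+10^(76.0/10)) = 78.584 dB SPL.
Then apply −20·log₁₀(9.3/1.1) = -18.542 dB → 60.04 dB SPL.

60.04 dB SPL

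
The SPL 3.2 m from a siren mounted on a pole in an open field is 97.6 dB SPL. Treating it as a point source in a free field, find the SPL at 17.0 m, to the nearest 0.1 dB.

Free-field point source: level drops by 20·log₁₀ of the distance ratio.
ΔL = −20·log₁₀(17.0/3.2) = -14.51 dB, so L₂ = 97.6 + (-14.51) = 83.1 dB SPL.

83.1 dB SPL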